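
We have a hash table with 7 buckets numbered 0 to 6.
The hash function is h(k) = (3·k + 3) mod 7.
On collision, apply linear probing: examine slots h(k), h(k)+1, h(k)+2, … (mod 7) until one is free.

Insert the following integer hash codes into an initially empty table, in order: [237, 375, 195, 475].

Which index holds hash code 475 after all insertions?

237 hashes to 0; slot 0 is free -> place at 0.
375 hashes to 1; slot 1 is free -> place at 1.
195 hashes to 0; 0,1 taken -> place at 2.
475 hashes to 0; 0,1,2 taken -> place at 3.
Table: [237, 375, 195, 475, _, _, _]

3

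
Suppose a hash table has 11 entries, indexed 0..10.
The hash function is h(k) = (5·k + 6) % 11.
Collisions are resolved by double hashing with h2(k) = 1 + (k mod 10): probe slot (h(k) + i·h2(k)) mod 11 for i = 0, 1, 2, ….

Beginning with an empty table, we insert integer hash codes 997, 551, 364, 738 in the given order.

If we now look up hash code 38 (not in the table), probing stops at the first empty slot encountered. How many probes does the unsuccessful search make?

2

997 hashes to 8; slot 8 is free → place at 8.
551 hashes to 0; slot 0 is free → place at 0.
364 hashes to 0, h2=5; 0 taken → place at 5.
738 hashes to 0, h2=9; 0 taken → place at 9.
Table: [551, -, -, -, -, 364, -, -, 997, 738, -]
Lookup 38: h=9, h2=9, probe 9,7 → slot 7 empty, not found.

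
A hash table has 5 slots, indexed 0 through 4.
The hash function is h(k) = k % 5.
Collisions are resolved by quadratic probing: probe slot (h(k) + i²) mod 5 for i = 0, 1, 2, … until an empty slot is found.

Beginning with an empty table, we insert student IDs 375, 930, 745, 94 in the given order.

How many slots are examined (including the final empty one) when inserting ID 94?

3

375 hashes to 0; slot 0 is free → place at 0.
930 hashes to 0; 0 taken → place at 1.
745 hashes to 0; 0,1 taken → place at 4.
94 hashes to 4; 4,0 taken → place at 3.
Table: [375, 930, ., 94, 745]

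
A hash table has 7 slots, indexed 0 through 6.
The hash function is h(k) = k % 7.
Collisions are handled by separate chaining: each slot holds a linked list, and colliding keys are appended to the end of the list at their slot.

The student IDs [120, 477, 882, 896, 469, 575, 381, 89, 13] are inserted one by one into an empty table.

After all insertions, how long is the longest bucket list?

3

Insert 120: h=1, bucket 1 empty -> new chain.
Insert 477: h=1, bucket 1 nonempty -> append to chain.
Insert 882: h=0, bucket 0 empty -> new chain.
Insert 896: h=0, bucket 0 nonempty -> append to chain.
Insert 469: h=0, bucket 0 nonempty -> append to chain.
Insert 575: h=1, bucket 1 nonempty -> append to chain.
Insert 381: h=3, bucket 3 empty -> new chain.
Insert 89: h=5, bucket 5 empty -> new chain.
Insert 13: h=6, bucket 6 empty -> new chain.
Final buckets:
0: 882 -> 896 -> 469
1: 120 -> 477 -> 575
2: ∅
3: 381
4: ∅
5: 89
6: 13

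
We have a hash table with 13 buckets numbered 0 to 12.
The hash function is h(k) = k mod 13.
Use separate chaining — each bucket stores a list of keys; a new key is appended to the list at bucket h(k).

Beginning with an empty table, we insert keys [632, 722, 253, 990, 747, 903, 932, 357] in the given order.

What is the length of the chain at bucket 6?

4

632 -> bucket 8
722 -> bucket 7
253 -> bucket 6
990 -> bucket 2
747 -> bucket 6 (collision)
903 -> bucket 6 (collision)
932 -> bucket 9
357 -> bucket 6 (collision)
Final buckets:
0: _
1: _
2: 990
3: _
4: _
5: _
6: 253 -> 747 -> 903 -> 357
7: 722
8: 632
9: 932
10: _
11: _
12: _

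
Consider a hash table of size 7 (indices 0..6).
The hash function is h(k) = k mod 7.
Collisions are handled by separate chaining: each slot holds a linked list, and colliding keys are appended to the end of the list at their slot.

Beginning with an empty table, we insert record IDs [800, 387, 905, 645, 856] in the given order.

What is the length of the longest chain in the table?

4

Insert 800: h=2, bucket 2 empty -> new chain.
Insert 387: h=2, bucket 2 nonempty -> append to chain.
Insert 905: h=2, bucket 2 nonempty -> append to chain.
Insert 645: h=1, bucket 1 empty -> new chain.
Insert 856: h=2, bucket 2 nonempty -> append to chain.
Final buckets:
0: —
1: 645
2: 800 -> 387 -> 905 -> 856
3: —
4: —
5: —
6: —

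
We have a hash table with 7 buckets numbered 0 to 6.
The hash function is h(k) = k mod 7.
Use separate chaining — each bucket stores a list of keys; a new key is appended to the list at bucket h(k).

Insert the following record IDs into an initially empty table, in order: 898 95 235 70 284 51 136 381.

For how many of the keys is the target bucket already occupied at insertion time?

898 -> bucket 2
95 -> bucket 4
235 -> bucket 4 (collision)
70 -> bucket 0
284 -> bucket 4 (collision)
51 -> bucket 2 (collision)
136 -> bucket 3
381 -> bucket 3 (collision)
Final buckets:
0: 70
1: —
2: 898 -> 51
3: 136 -> 381
4: 95 -> 235 -> 284
5: —
6: —

4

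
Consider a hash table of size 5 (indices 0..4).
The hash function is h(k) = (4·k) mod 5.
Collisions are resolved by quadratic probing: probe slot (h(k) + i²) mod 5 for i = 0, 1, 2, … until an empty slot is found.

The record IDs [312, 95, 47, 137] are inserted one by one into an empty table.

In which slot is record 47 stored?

4

312: h=3 => slot 3
95: h=0 => slot 0
47: h=3, probe 3,4 => slot 4
137: h=3, probe 3,4,2 => slot 2
Table: [95, _, 137, 312, 47]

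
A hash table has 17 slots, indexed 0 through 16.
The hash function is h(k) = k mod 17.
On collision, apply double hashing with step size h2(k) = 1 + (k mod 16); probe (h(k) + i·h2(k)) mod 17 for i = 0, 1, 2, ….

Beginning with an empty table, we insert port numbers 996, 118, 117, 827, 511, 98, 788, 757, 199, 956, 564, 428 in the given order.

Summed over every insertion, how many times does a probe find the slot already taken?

996 hashes to 10; slot 10 is free -> place at 10.
118 hashes to 16; slot 16 is free -> place at 16.
117 hashes to 15; slot 15 is free -> place at 15.
827 hashes to 11; slot 11 is free -> place at 11.
511 hashes to 1; slot 1 is free -> place at 1.
98 hashes to 13; slot 13 is free -> place at 13.
788 hashes to 6; slot 6 is free -> place at 6.
757 hashes to 9; slot 9 is free -> place at 9.
199 hashes to 12; slot 12 is free -> place at 12.
956 hashes to 4; slot 4 is free -> place at 4.
564 hashes to 3; slot 3 is free -> place at 3.
428 hashes to 3, h2=13; 3,16,12 taken -> place at 8.
Table: [—, 511, —, 564, 956, —, 788, —, 428, 757, 996, 827, 199, 98, —, 117, 118]

3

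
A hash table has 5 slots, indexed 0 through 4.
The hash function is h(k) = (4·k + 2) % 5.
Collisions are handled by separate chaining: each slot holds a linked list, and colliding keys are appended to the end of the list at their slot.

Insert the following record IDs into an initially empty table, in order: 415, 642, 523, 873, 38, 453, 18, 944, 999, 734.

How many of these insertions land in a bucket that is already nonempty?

6

415 → bucket 2
642 → bucket 0
523 → bucket 4
873 → bucket 4 (collision)
38 → bucket 4 (collision)
453 → bucket 4 (collision)
18 → bucket 4 (collision)
944 → bucket 3
999 → bucket 3 (collision)
734 → bucket 3 (collision)
Final buckets:
0: 642
1: —
2: 415
3: 944 -> 999 -> 734
4: 523 -> 873 -> 38 -> 453 -> 18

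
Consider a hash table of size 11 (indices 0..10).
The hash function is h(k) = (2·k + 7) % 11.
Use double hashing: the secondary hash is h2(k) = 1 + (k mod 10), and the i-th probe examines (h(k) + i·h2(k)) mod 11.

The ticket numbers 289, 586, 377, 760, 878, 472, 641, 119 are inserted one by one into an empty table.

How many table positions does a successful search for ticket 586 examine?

2

289 hashes to 2; slot 2 is free => place at 2.
586 hashes to 2, h2=7; 2 taken => place at 9.
377 hashes to 2, h2=8; 2 taken => place at 10.
760 hashes to 9, h2=1; 9,10 taken => place at 0.
878 hashes to 3; slot 3 is free => place at 3.
472 hashes to 5; slot 5 is free => place at 5.
641 hashes to 2, h2=2; 2 taken => place at 4.
119 hashes to 3, h2=10; 3,2 taken => place at 1.
Table: [760, 119, 289, 878, 641, 472, —, —, —, 586, 377]
Lookup 586: h=2, h2=7, probe 2,9 → found at 9.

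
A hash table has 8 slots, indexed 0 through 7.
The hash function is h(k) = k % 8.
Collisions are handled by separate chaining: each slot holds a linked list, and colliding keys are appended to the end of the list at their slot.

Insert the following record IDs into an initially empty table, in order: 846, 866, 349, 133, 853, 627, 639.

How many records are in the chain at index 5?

3

Insert 846: h=6, bucket 6 empty -> new chain.
Insert 866: h=2, bucket 2 empty -> new chain.
Insert 349: h=5, bucket 5 empty -> new chain.
Insert 133: h=5, bucket 5 nonempty -> append to chain.
Insert 853: h=5, bucket 5 nonempty -> append to chain.
Insert 627: h=3, bucket 3 empty -> new chain.
Insert 639: h=7, bucket 7 empty -> new chain.
Final buckets:
0: -
1: -
2: 866
3: 627
4: -
5: 349 -> 133 -> 853
6: 846
7: 639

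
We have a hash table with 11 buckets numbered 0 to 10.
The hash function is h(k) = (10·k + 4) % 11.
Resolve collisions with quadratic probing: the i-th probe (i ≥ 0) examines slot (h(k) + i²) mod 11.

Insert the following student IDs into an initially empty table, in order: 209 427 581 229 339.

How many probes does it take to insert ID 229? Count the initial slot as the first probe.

3

209 hashes to 4; slot 4 is free => place at 4.
427 hashes to 6; slot 6 is free => place at 6.
581 hashes to 6; 6 taken => place at 7.
229 hashes to 6; 6,7 taken => place at 10.
339 hashes to 6; 6,7,10,4 taken => place at 0.
Table: [339, -, -, -, 209, -, 427, 581, -, -, 229]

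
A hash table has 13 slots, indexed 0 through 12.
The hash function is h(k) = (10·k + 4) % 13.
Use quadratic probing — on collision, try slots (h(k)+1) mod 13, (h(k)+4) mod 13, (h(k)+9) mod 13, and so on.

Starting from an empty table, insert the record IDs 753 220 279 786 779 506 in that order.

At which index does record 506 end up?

3

Insert 753: h=7, slot 7 empty -> index 7.
Insert 220: h=7, slot 7 occupied -> index 8.
Insert 279: h=12, slot 12 empty -> index 12.
Insert 786: h=12, slot 12 occupied -> index 0.
Insert 779: h=7, slots 7,8 occupied -> index 11.
Insert 506: h=7, slots 7,8,11 occupied -> index 3.
Table: [786, ∅, ∅, 506, ∅, ∅, ∅, 753, 220, ∅, ∅, 779, 279]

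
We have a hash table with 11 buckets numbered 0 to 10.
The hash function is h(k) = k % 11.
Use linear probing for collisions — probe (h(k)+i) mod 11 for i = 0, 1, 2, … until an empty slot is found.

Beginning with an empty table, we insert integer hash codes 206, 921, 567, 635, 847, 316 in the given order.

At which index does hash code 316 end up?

1

Insert 206: h=8, slot 8 empty → index 8.
Insert 921: h=8, slot 8 occupied → index 9.
Insert 567: h=6, slot 6 empty → index 6.
Insert 635: h=8, slots 8,9 occupied → index 10.
Insert 847: h=0, slot 0 empty → index 0.
Insert 316: h=8, slots 8,9,10,0 occupied → index 1.
Table: [847, 316, ., ., ., ., 567, ., 206, 921, 635]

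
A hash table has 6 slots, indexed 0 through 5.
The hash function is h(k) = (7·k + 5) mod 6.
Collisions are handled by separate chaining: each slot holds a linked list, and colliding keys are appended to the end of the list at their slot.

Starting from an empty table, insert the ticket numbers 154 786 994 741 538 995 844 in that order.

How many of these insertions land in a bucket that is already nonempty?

3

Insert 154: h=3, bucket 3 empty -> new chain.
Insert 786: h=5, bucket 5 empty -> new chain.
Insert 994: h=3, bucket 3 nonempty -> append to chain.
Insert 741: h=2, bucket 2 empty -> new chain.
Insert 538: h=3, bucket 3 nonempty -> append to chain.
Insert 995: h=4, bucket 4 empty -> new chain.
Insert 844: h=3, bucket 3 nonempty -> append to chain.
Final buckets:
0: _
1: _
2: 741
3: 154 -> 994 -> 538 -> 844
4: 995
5: 786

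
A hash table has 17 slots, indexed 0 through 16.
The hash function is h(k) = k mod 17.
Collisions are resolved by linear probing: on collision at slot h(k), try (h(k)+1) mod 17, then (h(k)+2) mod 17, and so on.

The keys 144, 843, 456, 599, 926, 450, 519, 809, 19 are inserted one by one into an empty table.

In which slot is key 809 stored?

13

144: h=8 → slot 8
843: h=10 → slot 10
456: h=14 → slot 14
599: h=4 → slot 4
926: h=8, probe 8,9 → slot 9
450: h=8, probe 8,9,10,11 → slot 11
519: h=9, probe 9,10,11,12 → slot 12
809: h=10, probe 10,11,12,13 → slot 13
19: h=2 → slot 2
Table: [∅, ∅, 19, ∅, 599, ∅, ∅, ∅, 144, 926, 843, 450, 519, 809, 456, ∅, ∅]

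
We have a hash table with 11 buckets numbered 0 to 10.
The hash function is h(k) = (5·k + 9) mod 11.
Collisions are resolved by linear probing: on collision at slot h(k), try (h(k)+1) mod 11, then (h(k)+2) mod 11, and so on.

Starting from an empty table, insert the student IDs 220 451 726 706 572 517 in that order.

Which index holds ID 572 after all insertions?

1

220 hashes to 9; slot 9 is free → place at 9.
451 hashes to 9; 9 taken → place at 10.
726 hashes to 9; 9,10 taken → place at 0.
706 hashes to 8; slot 8 is free → place at 8.
572 hashes to 9; 9,10,0 taken → place at 1.
517 hashes to 9; 9,10,0,1 taken → place at 2.
Table: [726, 572, 517, —, —, —, —, —, 706, 220, 451]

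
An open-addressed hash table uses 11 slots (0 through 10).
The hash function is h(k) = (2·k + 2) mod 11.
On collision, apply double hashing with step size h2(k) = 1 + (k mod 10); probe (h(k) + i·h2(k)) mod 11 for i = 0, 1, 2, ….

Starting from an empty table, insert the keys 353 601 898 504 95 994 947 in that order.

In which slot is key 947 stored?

1

Insert 353: h=4, slot 4 empty → index 4.
Insert 601: h=5, slot 5 empty → index 5.
Insert 898: h=5, h2=9, slot 5 occupied → index 3.
Insert 504: h=9, slot 9 empty → index 9.
Insert 95: h=5, h2=6, slot 5 occupied → index 0.
Insert 994: h=10, slot 10 empty → index 10.
Insert 947: h=4, h2=8, slot 4 occupied → index 1.
Table: [95, 947, _, 898, 353, 601, _, _, _, 504, 994]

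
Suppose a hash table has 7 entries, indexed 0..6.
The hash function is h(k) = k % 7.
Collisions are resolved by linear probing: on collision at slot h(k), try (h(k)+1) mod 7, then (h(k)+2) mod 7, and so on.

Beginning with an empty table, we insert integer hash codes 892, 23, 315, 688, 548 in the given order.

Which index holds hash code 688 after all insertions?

4

892 hashes to 3; slot 3 is free → place at 3.
23 hashes to 2; slot 2 is free → place at 2.
315 hashes to 0; slot 0 is free → place at 0.
688 hashes to 2; 2,3 taken → place at 4.
548 hashes to 2; 2,3,4 taken → place at 5.
Table: [315, -, 23, 892, 688, 548, -]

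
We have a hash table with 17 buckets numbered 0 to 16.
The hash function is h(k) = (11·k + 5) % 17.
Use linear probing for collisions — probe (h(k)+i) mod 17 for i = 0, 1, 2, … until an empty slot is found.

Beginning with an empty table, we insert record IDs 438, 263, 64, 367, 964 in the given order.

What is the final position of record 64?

Insert 438: h=12, slot 12 empty → index 12.
Insert 263: h=8, slot 8 empty → index 8.
Insert 64: h=12, slot 12 occupied → index 13.
Insert 367: h=13, slot 13 occupied → index 14.
Insert 964: h=1, slot 1 empty → index 1.
Table: [—, 964, —, —, —, —, —, —, 263, —, —, —, 438, 64, 367, —, —]

13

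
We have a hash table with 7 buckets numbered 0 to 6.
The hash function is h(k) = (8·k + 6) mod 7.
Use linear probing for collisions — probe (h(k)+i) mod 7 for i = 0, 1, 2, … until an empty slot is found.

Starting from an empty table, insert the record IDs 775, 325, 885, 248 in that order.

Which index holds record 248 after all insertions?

5

Insert 775: h=4, slot 4 empty => index 4.
Insert 325: h=2, slot 2 empty => index 2.
Insert 885: h=2, slot 2 occupied => index 3.
Insert 248: h=2, slots 2,3,4 occupied => index 5.
Table: [., ., 325, 885, 775, 248, .]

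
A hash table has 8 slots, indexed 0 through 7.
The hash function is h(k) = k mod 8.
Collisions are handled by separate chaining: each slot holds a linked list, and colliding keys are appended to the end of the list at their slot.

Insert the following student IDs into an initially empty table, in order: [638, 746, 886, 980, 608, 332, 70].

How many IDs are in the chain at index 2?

638 → bucket 6
746 → bucket 2
886 → bucket 6 (collision)
980 → bucket 4
608 → bucket 0
332 → bucket 4 (collision)
70 → bucket 6 (collision)
Final buckets:
0: 608
1: ∅
2: 746
3: ∅
4: 980 -> 332
5: ∅
6: 638 -> 886 -> 70
7: ∅

1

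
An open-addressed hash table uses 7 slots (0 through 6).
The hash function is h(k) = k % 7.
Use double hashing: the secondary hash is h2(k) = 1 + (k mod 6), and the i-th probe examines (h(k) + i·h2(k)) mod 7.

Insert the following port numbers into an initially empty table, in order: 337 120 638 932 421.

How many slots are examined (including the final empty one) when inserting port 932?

Insert 337: h=1, slot 1 empty => index 1.
Insert 120: h=1, h2=1, slot 1 occupied => index 2.
Insert 638: h=1, h2=3, slot 1 occupied => index 4.
Insert 932: h=1, h2=3, slots 1,4 occupied => index 0.
Insert 421: h=1, h2=2, slot 1 occupied => index 3.
Table: [932, 337, 120, 421, 638, -, -]

3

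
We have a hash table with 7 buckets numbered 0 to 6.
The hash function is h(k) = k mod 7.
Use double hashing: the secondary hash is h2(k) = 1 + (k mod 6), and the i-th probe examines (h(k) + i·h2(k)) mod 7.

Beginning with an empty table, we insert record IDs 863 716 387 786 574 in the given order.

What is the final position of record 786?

3

863: h=2 -> slot 2
716: h=2, h2=3, probe 2,5 -> slot 5
387: h=2, h2=4, probe 2,6 -> slot 6
786: h=2, h2=1, probe 2,3 -> slot 3
574: h=0 -> slot 0
Table: [574, —, 863, 786, —, 716, 387]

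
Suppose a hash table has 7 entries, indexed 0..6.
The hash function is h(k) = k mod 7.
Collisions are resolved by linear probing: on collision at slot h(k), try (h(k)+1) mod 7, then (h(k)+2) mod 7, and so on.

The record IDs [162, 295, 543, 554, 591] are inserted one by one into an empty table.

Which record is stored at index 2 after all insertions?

Insert 162: h=1, slot 1 empty → index 1.
Insert 295: h=1, slot 1 occupied → index 2.
Insert 543: h=4, slot 4 empty → index 4.
Insert 554: h=1, slots 1,2 occupied → index 3.
Insert 591: h=3, slots 3,4 occupied → index 5.
Table: [_, 162, 295, 554, 543, 591, _]

295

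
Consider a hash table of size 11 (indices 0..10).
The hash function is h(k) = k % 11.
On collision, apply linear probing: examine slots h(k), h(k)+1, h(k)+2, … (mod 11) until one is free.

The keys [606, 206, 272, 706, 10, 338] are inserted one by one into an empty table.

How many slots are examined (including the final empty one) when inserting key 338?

4

606 hashes to 1; slot 1 is free → place at 1.
206 hashes to 8; slot 8 is free → place at 8.
272 hashes to 8; 8 taken → place at 9.
706 hashes to 2; slot 2 is free → place at 2.
10 hashes to 10; slot 10 is free → place at 10.
338 hashes to 8; 8,9,10 taken → place at 0.
Table: [338, 606, 706, ., ., ., ., ., 206, 272, 10]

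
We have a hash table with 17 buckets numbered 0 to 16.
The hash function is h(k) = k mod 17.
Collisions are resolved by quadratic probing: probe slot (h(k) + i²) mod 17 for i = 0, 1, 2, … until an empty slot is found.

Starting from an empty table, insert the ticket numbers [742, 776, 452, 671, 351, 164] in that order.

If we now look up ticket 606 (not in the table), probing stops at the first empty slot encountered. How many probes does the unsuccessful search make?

742 hashes to 11; slot 11 is free => place at 11.
776 hashes to 11; 11 taken => place at 12.
452 hashes to 10; slot 10 is free => place at 10.
671 hashes to 8; slot 8 is free => place at 8.
351 hashes to 11; 11,12 taken => place at 15.
164 hashes to 11; 11,12,15 taken => place at 3.
Table: [., ., ., 164, ., ., ., ., 671, ., 452, 742, 776, ., ., 351, .]
Lookup 606: h=11, probe 11,12,15,3,10,2 → slot 2 empty, not found.

6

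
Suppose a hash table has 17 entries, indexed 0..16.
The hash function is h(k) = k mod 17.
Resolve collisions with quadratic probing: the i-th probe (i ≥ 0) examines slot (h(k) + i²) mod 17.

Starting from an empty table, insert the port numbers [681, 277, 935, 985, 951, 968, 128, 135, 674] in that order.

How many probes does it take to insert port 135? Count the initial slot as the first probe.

5

681: h=1 → slot 1
277: h=5 → slot 5
935: h=0 → slot 0
985: h=16 → slot 16
951: h=16, probe 16,0,3 → slot 3
968: h=16, probe 16,0,3,8 → slot 8
128: h=9 → slot 9
135: h=16, probe 16,0,3,8,15 → slot 15
674: h=11 → slot 11
Table: [935, 681, ., 951, ., 277, ., ., 968, 128, ., 674, ., ., ., 135, 985]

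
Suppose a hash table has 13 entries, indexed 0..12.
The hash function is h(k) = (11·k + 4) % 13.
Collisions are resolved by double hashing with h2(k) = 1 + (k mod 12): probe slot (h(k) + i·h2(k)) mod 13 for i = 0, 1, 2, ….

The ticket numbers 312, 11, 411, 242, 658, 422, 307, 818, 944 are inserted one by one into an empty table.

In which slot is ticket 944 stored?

10

312: h=4 => slot 4
11: h=8 => slot 8
411: h=1 => slot 1
242: h=1, h2=3, probe 1,4,7 => slot 7
658: h=1, h2=11, probe 1,12 => slot 12
422: h=5 => slot 5
307: h=1, h2=8, probe 1,9 => slot 9
818: h=6 => slot 6
944: h=1, h2=9, probe 1,10 => slot 10
Table: [-, 411, -, -, 312, 422, 818, 242, 11, 307, 944, -, 658]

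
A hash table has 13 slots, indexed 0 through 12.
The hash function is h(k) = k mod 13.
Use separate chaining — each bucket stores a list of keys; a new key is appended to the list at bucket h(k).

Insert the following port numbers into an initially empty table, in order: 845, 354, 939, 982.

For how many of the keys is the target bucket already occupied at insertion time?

1

Insert 845: h=0, bucket 0 empty → new chain.
Insert 354: h=3, bucket 3 empty → new chain.
Insert 939: h=3, bucket 3 nonempty → append to chain.
Insert 982: h=7, bucket 7 empty → new chain.
Final buckets:
0: 845
1: _
2: _
3: 354 -> 939
4: _
5: _
6: _
7: 982
8: _
9: _
10: _
11: _
12: _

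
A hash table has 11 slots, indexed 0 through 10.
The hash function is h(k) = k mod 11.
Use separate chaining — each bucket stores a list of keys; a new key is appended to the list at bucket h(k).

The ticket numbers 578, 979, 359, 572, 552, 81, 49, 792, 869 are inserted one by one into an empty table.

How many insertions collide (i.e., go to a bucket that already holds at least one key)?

Insert 578: h=6, bucket 6 empty → new chain.
Insert 979: h=0, bucket 0 empty → new chain.
Insert 359: h=7, bucket 7 empty → new chain.
Insert 572: h=0, bucket 0 nonempty → append to chain.
Insert 552: h=2, bucket 2 empty → new chain.
Insert 81: h=4, bucket 4 empty → new chain.
Insert 49: h=5, bucket 5 empty → new chain.
Insert 792: h=0, bucket 0 nonempty → append to chain.
Insert 869: h=0, bucket 0 nonempty → append to chain.
Final buckets:
0: 979 -> 572 -> 792 -> 869
1: -
2: 552
3: -
4: 81
5: 49
6: 578
7: 359
8: -
9: -
10: -

3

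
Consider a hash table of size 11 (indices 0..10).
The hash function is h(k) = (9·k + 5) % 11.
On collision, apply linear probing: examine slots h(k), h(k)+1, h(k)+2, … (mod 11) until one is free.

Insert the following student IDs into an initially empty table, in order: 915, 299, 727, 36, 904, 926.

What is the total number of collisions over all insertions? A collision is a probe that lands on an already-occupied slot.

915: h=1 -> slot 1
299: h=1, probe 1,2 -> slot 2
727: h=3 -> slot 3
36: h=10 -> slot 10
904: h=1, probe 1,2,3,4 -> slot 4
926: h=1, probe 1,2,3,4,5 -> slot 5
Table: [., 915, 299, 727, 904, 926, ., ., ., ., 36]

8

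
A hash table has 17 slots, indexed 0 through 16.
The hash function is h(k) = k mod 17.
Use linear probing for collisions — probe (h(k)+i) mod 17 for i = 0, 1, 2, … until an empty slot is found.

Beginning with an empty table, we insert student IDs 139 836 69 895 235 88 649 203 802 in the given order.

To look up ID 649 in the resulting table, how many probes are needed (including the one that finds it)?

4

139: h=3 → slot 3
836: h=3, probe 3,4 → slot 4
69: h=1 → slot 1
895: h=11 → slot 11
235: h=14 → slot 14
88: h=3, probe 3,4,5 → slot 5
649: h=3, probe 3,4,5,6 → slot 6
203: h=16 → slot 16
802: h=3, probe 3,4,5,6,7 → slot 7
Table: [—, 69, —, 139, 836, 88, 649, 802, —, —, —, 895, —, —, 235, —, 203]
Lookup 649: h=3, probe 3,4,5,6 → found at 6.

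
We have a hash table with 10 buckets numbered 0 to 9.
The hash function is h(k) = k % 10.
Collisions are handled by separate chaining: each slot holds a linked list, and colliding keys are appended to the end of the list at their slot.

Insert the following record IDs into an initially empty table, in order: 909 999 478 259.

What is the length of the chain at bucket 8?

Insert 909: h=9, bucket 9 empty -> new chain.
Insert 999: h=9, bucket 9 nonempty -> append to chain.
Insert 478: h=8, bucket 8 empty -> new chain.
Insert 259: h=9, bucket 9 nonempty -> append to chain.
Final buckets:
0: _
1: _
2: _
3: _
4: _
5: _
6: _
7: _
8: 478
9: 909 -> 999 -> 259

1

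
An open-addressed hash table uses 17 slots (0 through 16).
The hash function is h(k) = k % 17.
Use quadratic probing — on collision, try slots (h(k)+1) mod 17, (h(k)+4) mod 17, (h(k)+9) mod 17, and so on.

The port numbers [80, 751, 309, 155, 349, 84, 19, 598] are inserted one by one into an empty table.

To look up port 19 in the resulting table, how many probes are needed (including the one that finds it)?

Insert 80: h=12, slot 12 empty -> index 12.
Insert 751: h=3, slot 3 empty -> index 3.
Insert 309: h=3, slot 3 occupied -> index 4.
Insert 155: h=2, slot 2 empty -> index 2.
Insert 349: h=9, slot 9 empty -> index 9.
Insert 84: h=16, slot 16 empty -> index 16.
Insert 19: h=2, slots 2,3 occupied -> index 6.
Insert 598: h=3, slots 3,4 occupied -> index 7.
Table: [-, -, 155, 751, 309, -, 19, 598, -, 349, -, -, 80, -, -, -, 84]
Lookup 19: h=2, probe 2,3,6 → found at 6.

3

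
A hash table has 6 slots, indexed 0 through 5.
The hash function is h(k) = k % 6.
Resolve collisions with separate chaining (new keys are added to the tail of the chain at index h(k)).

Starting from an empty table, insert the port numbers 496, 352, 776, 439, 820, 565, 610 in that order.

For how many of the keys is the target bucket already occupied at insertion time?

4

496 -> bucket 4
352 -> bucket 4 (collision)
776 -> bucket 2
439 -> bucket 1
820 -> bucket 4 (collision)
565 -> bucket 1 (collision)
610 -> bucket 4 (collision)
Final buckets:
0: -
1: 439 -> 565
2: 776
3: -
4: 496 -> 352 -> 820 -> 610
5: -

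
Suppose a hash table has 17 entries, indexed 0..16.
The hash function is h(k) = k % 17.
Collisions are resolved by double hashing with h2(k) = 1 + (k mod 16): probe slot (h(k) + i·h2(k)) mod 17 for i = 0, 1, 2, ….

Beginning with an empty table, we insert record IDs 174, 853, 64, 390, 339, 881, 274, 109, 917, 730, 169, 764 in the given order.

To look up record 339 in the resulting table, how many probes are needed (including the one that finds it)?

174 hashes to 4; slot 4 is free -> place at 4.
853 hashes to 3; slot 3 is free -> place at 3.
64 hashes to 13; slot 13 is free -> place at 13.
390 hashes to 16; slot 16 is free -> place at 16.
339 hashes to 16, h2=4; 16,3 taken -> place at 7.
881 hashes to 14; slot 14 is free -> place at 14.
274 hashes to 2; slot 2 is free -> place at 2.
109 hashes to 7, h2=14; 7,4 taken -> place at 1.
917 hashes to 16, h2=6; 16 taken -> place at 5.
730 hashes to 16, h2=11; 16 taken -> place at 10.
169 hashes to 16, h2=10; 16 taken -> place at 9.
764 hashes to 16, h2=13; 16 taken -> place at 12.
Table: [∅, 109, 274, 853, 174, 917, ∅, 339, ∅, 169, 730, ∅, 764, 64, 881, ∅, 390]
Lookup 339: h=16, h2=4, probe 16,3,7 → found at 7.

3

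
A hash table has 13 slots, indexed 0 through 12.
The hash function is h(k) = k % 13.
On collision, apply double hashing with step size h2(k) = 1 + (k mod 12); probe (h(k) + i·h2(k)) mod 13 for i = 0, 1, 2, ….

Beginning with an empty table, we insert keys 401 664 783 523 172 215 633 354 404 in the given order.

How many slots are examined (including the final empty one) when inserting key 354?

2

401 hashes to 11; slot 11 is free -> place at 11.
664 hashes to 1; slot 1 is free -> place at 1.
783 hashes to 3; slot 3 is free -> place at 3.
523 hashes to 3, h2=8; 3,11 taken -> place at 6.
172 hashes to 3, h2=5; 3 taken -> place at 8.
215 hashes to 7; slot 7 is free -> place at 7.
633 hashes to 9; slot 9 is free -> place at 9.
354 hashes to 3, h2=7; 3 taken -> place at 10.
404 hashes to 1, h2=9; 1,10,6 taken -> place at 2.
Table: [∅, 664, 404, 783, ∅, ∅, 523, 215, 172, 633, 354, 401, ∅]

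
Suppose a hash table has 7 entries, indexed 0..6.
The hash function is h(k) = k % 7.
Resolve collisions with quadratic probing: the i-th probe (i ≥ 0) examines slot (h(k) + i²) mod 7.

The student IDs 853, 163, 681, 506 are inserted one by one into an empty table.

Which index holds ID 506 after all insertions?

853: h=6 -> slot 6
163: h=2 -> slot 2
681: h=2, probe 2,3 -> slot 3
506: h=2, probe 2,3,6,4 -> slot 4
Table: [—, —, 163, 681, 506, —, 853]

4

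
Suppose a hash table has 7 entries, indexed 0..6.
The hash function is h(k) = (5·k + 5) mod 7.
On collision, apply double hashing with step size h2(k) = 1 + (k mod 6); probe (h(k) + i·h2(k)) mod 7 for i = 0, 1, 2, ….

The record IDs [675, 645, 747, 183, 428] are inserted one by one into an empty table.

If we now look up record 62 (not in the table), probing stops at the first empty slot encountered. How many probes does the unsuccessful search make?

675: h=6 => slot 6
645: h=3 => slot 3
747: h=2 => slot 2
183: h=3, h2=4, probe 3,0 => slot 0
428: h=3, h2=3, probe 3,6,2,5 => slot 5
Table: [183, —, 747, 645, —, 428, 675]
Lookup 62: h=0, h2=3, probe 0,3,6,2,5,1 → slot 1 empty, not found.

6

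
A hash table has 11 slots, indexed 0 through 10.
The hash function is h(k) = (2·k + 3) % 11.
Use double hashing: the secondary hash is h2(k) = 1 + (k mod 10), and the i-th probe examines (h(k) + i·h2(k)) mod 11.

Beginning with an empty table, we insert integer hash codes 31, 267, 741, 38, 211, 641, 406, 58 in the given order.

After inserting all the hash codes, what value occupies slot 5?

31: h=10 -> slot 10
267: h=9 -> slot 9
741: h=0 -> slot 0
38: h=2 -> slot 2
211: h=7 -> slot 7
641: h=9, h2=2, probe 9,0,2,4 -> slot 4
406: h=1 -> slot 1
58: h=9, h2=9, probe 9,7,5 -> slot 5
Table: [741, 406, 38, —, 641, 58, —, 211, —, 267, 31]

58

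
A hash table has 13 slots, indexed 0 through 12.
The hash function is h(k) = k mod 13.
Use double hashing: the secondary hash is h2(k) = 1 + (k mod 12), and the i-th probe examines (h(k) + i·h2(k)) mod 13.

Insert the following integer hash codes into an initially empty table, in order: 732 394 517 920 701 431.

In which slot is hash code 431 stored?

732 hashes to 4; slot 4 is free => place at 4.
394 hashes to 4, h2=11; 4 taken => place at 2.
517 hashes to 10; slot 10 is free => place at 10.
920 hashes to 10, h2=9; 10 taken => place at 6.
701 hashes to 12; slot 12 is free => place at 12.
431 hashes to 2, h2=12; 2 taken => place at 1.
Table: [_, 431, 394, _, 732, _, 920, _, _, _, 517, _, 701]

1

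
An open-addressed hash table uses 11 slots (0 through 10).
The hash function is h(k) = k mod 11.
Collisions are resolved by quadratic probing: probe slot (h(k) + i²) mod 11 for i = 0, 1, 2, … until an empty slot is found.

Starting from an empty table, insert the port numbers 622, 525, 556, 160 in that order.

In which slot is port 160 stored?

622: h=6 → slot 6
525: h=8 → slot 8
556: h=6, probe 6,7 → slot 7
160: h=6, probe 6,7,10 → slot 10
Table: [., ., ., ., ., ., 622, 556, 525, ., 160]

10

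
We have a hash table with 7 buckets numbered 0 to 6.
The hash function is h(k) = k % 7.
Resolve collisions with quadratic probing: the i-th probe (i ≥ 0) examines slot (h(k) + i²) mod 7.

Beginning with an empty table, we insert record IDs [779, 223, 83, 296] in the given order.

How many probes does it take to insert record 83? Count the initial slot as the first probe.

Insert 779: h=2, slot 2 empty → index 2.
Insert 223: h=6, slot 6 empty → index 6.
Insert 83: h=6, slot 6 occupied → index 0.
Insert 296: h=2, slot 2 occupied → index 3.
Table: [83, ∅, 779, 296, ∅, ∅, 223]

2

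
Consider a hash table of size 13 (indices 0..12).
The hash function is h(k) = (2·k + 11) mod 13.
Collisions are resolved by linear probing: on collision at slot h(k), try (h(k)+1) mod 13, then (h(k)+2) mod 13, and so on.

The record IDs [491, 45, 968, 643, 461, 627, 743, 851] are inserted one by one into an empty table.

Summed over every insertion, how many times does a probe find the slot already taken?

491: h=5 => slot 5
45: h=10 => slot 10
968: h=10, probe 10,11 => slot 11
643: h=10, probe 10,11,12 => slot 12
461: h=10, probe 10,11,12,0 => slot 0
627: h=4 => slot 4
743: h=2 => slot 2
851: h=10, probe 10,11,12,0,1 => slot 1
Table: [461, 851, 743, ∅, 627, 491, ∅, ∅, ∅, ∅, 45, 968, 643]

10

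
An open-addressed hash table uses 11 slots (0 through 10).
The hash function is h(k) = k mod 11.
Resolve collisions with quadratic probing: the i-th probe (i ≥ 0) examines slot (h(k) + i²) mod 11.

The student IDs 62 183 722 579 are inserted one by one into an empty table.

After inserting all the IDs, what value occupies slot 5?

62: h=7 → slot 7
183: h=7, probe 7,8 → slot 8
722: h=7, probe 7,8,0 → slot 0
579: h=7, probe 7,8,0,5 → slot 5
Table: [722, -, -, -, -, 579, -, 62, 183, -, -]

579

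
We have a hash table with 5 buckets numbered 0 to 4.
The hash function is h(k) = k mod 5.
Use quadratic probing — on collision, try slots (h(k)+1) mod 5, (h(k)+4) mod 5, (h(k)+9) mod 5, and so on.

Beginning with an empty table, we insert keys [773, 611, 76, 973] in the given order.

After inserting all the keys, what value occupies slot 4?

Insert 773: h=3, slot 3 empty => index 3.
Insert 611: h=1, slot 1 empty => index 1.
Insert 76: h=1, slot 1 occupied => index 2.
Insert 973: h=3, slot 3 occupied => index 4.
Table: [-, 611, 76, 773, 973]

973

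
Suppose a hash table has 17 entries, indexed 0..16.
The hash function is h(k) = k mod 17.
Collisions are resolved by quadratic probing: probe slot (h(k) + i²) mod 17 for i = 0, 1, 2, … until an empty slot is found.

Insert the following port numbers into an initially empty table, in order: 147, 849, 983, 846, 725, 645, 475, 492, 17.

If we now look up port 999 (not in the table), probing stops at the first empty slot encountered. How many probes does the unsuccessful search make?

4

Insert 147: h=11, slot 11 empty => index 11.
Insert 849: h=16, slot 16 empty => index 16.
Insert 983: h=14, slot 14 empty => index 14.
Insert 846: h=13, slot 13 empty => index 13.
Insert 725: h=11, slot 11 occupied => index 12.
Insert 645: h=16, slot 16 occupied => index 0.
Insert 475: h=16, slots 16,0 occupied => index 3.
Insert 492: h=16, slots 16,0,3 occupied => index 8.
Insert 17: h=0, slot 0 occupied => index 1.
Table: [645, 17, ., 475, ., ., ., ., 492, ., ., 147, 725, 846, 983, ., 849]
Lookup 999: h=13, probe 13,14,0,5 → slot 5 empty, not found.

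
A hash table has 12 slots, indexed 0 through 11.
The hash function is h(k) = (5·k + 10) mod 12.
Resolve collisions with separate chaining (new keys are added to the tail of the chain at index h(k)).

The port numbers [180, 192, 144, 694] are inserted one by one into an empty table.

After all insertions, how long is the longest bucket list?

3

Insert 180: h=10, bucket 10 empty -> new chain.
Insert 192: h=10, bucket 10 nonempty -> append to chain.
Insert 144: h=10, bucket 10 nonempty -> append to chain.
Insert 694: h=0, bucket 0 empty -> new chain.
Final buckets:
0: 694
1: ∅
2: ∅
3: ∅
4: ∅
5: ∅
6: ∅
7: ∅
8: ∅
9: ∅
10: 180 -> 192 -> 144
11: ∅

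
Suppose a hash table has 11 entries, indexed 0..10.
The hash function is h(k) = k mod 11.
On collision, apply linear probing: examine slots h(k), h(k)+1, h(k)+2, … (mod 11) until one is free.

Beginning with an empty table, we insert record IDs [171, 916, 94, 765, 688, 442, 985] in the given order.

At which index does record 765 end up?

8

171: h=6 -> slot 6
916: h=3 -> slot 3
94: h=6, probe 6,7 -> slot 7
765: h=6, probe 6,7,8 -> slot 8
688: h=6, probe 6,7,8,9 -> slot 9
442: h=2 -> slot 2
985: h=6, probe 6,7,8,9,10 -> slot 10
Table: [_, _, 442, 916, _, _, 171, 94, 765, 688, 985]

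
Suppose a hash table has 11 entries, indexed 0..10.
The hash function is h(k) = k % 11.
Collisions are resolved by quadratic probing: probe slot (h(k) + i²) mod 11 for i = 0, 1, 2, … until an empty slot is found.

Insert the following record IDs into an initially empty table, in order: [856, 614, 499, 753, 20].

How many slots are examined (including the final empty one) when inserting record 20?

3

Insert 856: h=9, slot 9 empty => index 9.
Insert 614: h=9, slot 9 occupied => index 10.
Insert 499: h=4, slot 4 empty => index 4.
Insert 753: h=5, slot 5 empty => index 5.
Insert 20: h=9, slots 9,10 occupied => index 2.
Table: [_, _, 20, _, 499, 753, _, _, _, 856, 614]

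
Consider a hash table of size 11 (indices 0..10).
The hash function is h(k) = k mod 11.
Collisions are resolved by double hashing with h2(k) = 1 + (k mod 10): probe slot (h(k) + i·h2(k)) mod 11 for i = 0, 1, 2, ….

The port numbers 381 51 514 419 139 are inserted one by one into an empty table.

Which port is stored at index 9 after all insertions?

51

381 hashes to 7; slot 7 is free => place at 7.
51 hashes to 7, h2=2; 7 taken => place at 9.
514 hashes to 8; slot 8 is free => place at 8.
419 hashes to 1; slot 1 is free => place at 1.
139 hashes to 7, h2=10; 7 taken => place at 6.
Table: [_, 419, _, _, _, _, 139, 381, 514, 51, _]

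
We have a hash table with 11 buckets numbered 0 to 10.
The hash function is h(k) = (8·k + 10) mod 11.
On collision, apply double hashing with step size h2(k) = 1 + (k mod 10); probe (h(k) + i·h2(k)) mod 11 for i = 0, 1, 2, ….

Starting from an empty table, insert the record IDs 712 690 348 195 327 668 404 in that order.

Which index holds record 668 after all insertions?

Insert 712: h=8, slot 8 empty → index 8.
Insert 690: h=8, h2=1, slot 8 occupied → index 9.
Insert 348: h=0, slot 0 empty → index 0.
Insert 195: h=8, h2=6, slot 8 occupied → index 3.
Insert 327: h=8, h2=8, slot 8 occupied → index 5.
Insert 668: h=8, h2=9, slot 8 occupied → index 6.
Insert 404: h=8, h2=5, slot 8 occupied → index 2.
Table: [348, ∅, 404, 195, ∅, 327, 668, ∅, 712, 690, ∅]

6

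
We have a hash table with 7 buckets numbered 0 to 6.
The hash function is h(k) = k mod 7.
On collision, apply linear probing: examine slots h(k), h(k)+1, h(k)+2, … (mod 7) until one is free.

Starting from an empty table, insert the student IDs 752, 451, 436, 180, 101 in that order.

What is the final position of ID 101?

6

752: h=3 => slot 3
451: h=3, probe 3,4 => slot 4
436: h=2 => slot 2
180: h=5 => slot 5
101: h=3, probe 3,4,5,6 => slot 6
Table: [., ., 436, 752, 451, 180, 101]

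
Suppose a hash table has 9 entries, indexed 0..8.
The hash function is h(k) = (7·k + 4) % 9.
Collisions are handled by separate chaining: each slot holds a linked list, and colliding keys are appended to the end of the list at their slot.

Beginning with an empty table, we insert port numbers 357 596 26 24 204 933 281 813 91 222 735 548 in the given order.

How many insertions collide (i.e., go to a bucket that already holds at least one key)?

7

357 -> bucket 1
596 -> bucket 0
26 -> bucket 6
24 -> bucket 1 (collision)
204 -> bucket 1 (collision)
933 -> bucket 1 (collision)
281 -> bucket 0 (collision)
813 -> bucket 7
91 -> bucket 2
222 -> bucket 1 (collision)
735 -> bucket 1 (collision)
548 -> bucket 6 (collision)
Final buckets:
0: 596 -> 281
1: 357 -> 24 -> 204 -> 933 -> 222 -> 735
2: 91
3: ∅
4: ∅
5: ∅
6: 26 -> 548
7: 813
8: ∅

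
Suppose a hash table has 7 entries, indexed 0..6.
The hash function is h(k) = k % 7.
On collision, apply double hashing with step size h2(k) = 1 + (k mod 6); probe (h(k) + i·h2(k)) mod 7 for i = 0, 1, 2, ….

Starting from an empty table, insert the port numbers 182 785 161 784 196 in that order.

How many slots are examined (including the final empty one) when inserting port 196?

3

182: h=0 → slot 0
785: h=1 → slot 1
161: h=0, h2=6, probe 0,6 → slot 6
784: h=0, h2=5, probe 0,5 → slot 5
196: h=0, h2=5, probe 0,5,3 → slot 3
Table: [182, 785, -, 196, -, 784, 161]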